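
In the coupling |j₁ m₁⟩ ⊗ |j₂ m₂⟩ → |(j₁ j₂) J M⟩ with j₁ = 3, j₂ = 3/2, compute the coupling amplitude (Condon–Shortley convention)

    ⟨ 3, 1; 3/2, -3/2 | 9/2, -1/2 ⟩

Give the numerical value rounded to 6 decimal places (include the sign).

+√(5/42) = +0.345033

√[10·0!6!3!/10! · 4!2!0!3!4!5!] = √(69120/7)
  +(−1)^0/∏(0,0,2,0,4,3)! = 1/288  (running 1/288)
⟨..|..⟩ = √(69120/7)·(1/288) = +0.345033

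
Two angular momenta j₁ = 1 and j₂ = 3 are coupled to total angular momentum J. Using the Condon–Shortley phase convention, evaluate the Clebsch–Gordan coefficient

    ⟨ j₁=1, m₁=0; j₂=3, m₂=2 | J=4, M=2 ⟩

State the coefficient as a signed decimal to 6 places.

j₁+j₂−J=0  J+j₁−j₂=2  J−j₁+j₂=6  j₁+j₂+J+1=9
(j₁±m₁, j₂±m₂, J±M) = (1,1,5,1,6,2)
P² = 43200/7
sum k=0..0:
  [0] +1/120 = 1/120
S = 1/120
C² = P²·S² = 3/7 ; C = +0.654654

+√(3/7) = +0.654654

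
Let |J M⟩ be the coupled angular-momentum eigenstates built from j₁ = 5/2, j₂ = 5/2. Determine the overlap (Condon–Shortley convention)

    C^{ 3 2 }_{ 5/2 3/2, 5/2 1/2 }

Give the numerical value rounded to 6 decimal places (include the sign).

-0.288675  (= −√(1/12))

triangle: 2!*3!*3!/9! = 72/362880
(j±m)!: 4!*1!*3!*2!*5!*1! = 34560
prefactor² = (2J+1)*Δ*N² = 48
  k=0: +1/(0!*2!*1!*3!*2!*0!) = 1/24
  k=1: −1/(1!*1!*0!*2!*3!*1!) = -1/12
Σ = -1/24  ⇒  CG² = 48*(-1/24)² = 1/12
CG = −√(1/12) = -0.288675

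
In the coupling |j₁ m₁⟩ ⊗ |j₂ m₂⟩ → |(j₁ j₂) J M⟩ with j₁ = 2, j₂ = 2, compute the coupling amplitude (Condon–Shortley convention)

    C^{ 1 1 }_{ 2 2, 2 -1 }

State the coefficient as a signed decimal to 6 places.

+0.447214  (= +√(1/5))

√[3·3!1!1!/6! · 4!0!1!3!2!0!] = √(36/5)
  +(−1)^0/∏(0,3,0,1,1,0)! = 1/6  (running 1/6)
⟨..|..⟩ = √(36/5)·(1/6) = +0.447214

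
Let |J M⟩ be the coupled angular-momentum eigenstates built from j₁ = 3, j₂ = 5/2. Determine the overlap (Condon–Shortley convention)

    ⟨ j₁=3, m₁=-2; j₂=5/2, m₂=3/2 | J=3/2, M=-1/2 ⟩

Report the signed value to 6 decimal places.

triangle: 4!·2!·1!/8! = 48/40320
(j±m)!: 1!·5!·4!·1!·1!·2! = 5760
prefactor² = (2J+1)·Δ·N² = 192/7
  k=3: −1/(3!·1!·2!·1!·0!·0!) = -1/12
  k=4: +1/(4!·0!·1!·0!·1!·1!) = 1/24
Σ = -1/24  ⇒  CG² = 192/7·(-1/24)² = 1/21
CG = −√(1/21) = -0.218218

−√(1/21) ≈ -0.218218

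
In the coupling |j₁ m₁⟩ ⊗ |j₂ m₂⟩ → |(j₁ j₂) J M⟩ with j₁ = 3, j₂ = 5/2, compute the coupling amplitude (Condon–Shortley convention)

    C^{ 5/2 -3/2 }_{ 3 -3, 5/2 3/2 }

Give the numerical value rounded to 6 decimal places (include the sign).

-0.617213  (= −√(8/21))

triangle: 3!*3!*2!/9! = 72/362880
(j±m)!: 0!*6!*4!*1!*1!*4! = 414720
prefactor² = (2J+1)*Δ*N² = 3456/7
  k=3: −1/(3!*0!*3!*1!*0!*1!) = -1/36
Σ = -1/36  ⇒  CG² = 3456/7*(-1/36)² = 8/21
CG = −√(8/21) = -0.617213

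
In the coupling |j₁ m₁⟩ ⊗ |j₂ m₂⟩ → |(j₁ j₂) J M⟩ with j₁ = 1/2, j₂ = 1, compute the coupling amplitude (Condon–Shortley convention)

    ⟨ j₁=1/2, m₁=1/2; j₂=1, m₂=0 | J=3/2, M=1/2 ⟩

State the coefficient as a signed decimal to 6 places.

j₁+j₂−J=0  J+j₁−j₂=1  J−j₁+j₂=2  j₁+j₂+J+1=4
(j₁±m₁, j₂±m₂, J±M) = (1,0,1,1,2,1)
P² = 2/3
sum k=0..0:
  [0] +1/1 = 1
S = 1
C² = P²·S² = 2/3 ; C = +0.816497

+√(2/3) = +0.816497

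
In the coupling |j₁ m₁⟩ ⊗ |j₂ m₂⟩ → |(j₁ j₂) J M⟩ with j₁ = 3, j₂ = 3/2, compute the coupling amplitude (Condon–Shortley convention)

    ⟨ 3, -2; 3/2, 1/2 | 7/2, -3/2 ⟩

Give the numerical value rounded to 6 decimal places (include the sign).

√[8·1!5!2!/9! · 1!5!2!1!2!5!] = √(6400/21)
  +(−1)^0/∏(0,1,5,2,0,0)! = 1/240  (running 1/240)
  +(−1)^1/∏(1,0,4,1,1,1)! = -1/24  (running -3/80)
⟨..|..⟩ = √(6400/21)·(-3/80) = -0.654654

-0.654654  (= −√(3/7))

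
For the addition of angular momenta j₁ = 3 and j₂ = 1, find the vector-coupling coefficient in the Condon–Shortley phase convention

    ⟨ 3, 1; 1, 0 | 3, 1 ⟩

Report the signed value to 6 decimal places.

j₁+j₂−J=1  J+j₁−j₂=5  J−j₁+j₂=1  j₁+j₂+J+1=8
(j₁±m₁, j₂±m₂, J±M) = (4,2,1,1,4,2)
P² = 48
sum k=0..1:
  [0] +1/12 = 1/12
  [1] −1/24 = -1/24
S = 1/24
C² = P²·S² = 1/12 ; C = +0.288675

+√(1/12) ≈ +0.288675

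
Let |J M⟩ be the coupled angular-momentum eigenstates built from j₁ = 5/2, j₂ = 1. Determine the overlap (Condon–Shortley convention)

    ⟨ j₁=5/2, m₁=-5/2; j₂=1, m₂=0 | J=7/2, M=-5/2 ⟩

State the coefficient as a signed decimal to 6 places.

+0.534522

√[8·0!5!2!/8! · 0!5!1!1!1!6!] = √(28800/7)
  +(−1)^0/∏(0,0,5,1,0,1)! = 1/120  (running 1/120)
⟨..|..⟩ = √(28800/7)·(1/120) = +0.534522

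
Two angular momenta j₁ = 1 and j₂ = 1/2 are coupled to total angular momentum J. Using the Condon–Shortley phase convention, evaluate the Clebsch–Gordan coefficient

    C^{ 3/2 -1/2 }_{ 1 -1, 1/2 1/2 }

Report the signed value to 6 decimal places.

triangle: 0!×2!×1!/4! = 2/24
(j±m)!: 0!×2!×1!×0!×1!×2! = 4
prefactor² = (2J+1)×Δ×N² = 4/3
  k=0: +1/(0!×0!×2!×1!×0!×0!) = 1/2
Σ = 1/2  ⇒  CG² = 4/3×1/2² = 1/3
CG = +√(1/3) = +0.577350

+√(1/3) ≈ +0.577350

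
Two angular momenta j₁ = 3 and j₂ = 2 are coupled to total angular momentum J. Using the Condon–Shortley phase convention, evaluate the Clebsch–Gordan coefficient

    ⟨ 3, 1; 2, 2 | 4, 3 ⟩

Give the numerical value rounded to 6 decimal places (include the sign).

-0.707107  (= −√(1/2))

j₁+j₂−J=1  J+j₁−j₂=5  J−j₁+j₂=3  j₁+j₂+J+1=10
(j₁±m₁, j₂±m₂, J±M) = (4,2,4,0,7,1)
P² = 10368
sum k=1..1:
  [1] −1/144 = -1/144
S = -1/144
C² = P²·S² = 1/2 ; C = -0.707107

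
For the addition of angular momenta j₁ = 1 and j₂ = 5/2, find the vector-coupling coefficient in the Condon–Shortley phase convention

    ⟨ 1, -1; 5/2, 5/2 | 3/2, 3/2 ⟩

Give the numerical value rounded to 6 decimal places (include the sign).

j₁+j₂−J=2  J+j₁−j₂=0  J−j₁+j₂=3  j₁+j₂+J+1=6
(j₁±m₁, j₂±m₂, J±M) = (0,2,5,0,3,0)
P² = 96
sum k=2..2:
  [2] +1/12 = 1/12
S = 1/12
C² = P²·S² = 2/3 ; C = +0.816497

+√(2/3) = +0.816497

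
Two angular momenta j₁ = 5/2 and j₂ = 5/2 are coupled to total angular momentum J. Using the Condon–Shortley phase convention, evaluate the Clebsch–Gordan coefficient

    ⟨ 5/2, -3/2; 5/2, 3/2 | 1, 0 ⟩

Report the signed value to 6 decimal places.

−√(9/70) = -0.358569

j₁+j₂−J=4  J+j₁−j₂=1  J−j₁+j₂=1  j₁+j₂+J+1=7
(j₁±m₁, j₂±m₂, J±M) = (1,4,4,1,1,1)
P² = 288/35
sum k=3..4:
  [3] −1/6 = -1/6
  [4] +1/24 = 1/24
S = -1/8
C² = P²·S² = 9/70 ; C = -0.358569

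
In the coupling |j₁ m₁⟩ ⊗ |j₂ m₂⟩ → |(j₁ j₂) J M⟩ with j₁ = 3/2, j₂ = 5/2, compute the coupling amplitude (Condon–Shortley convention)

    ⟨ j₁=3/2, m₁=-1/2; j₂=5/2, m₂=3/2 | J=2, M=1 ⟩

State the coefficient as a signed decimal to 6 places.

+√(1/42) = +0.154303

j₁+j₂−J=2  J+j₁−j₂=1  J−j₁+j₂=3  j₁+j₂+J+1=7
(j₁±m₁, j₂±m₂, J±M) = (1,2,4,1,3,1)
P² = 24/7
sum k=1..2:
  [1] −1/6 = -1/6
  [2] +1/4 = 1/4
S = 1/12
C² = P²·S² = 1/42 ; C = +0.154303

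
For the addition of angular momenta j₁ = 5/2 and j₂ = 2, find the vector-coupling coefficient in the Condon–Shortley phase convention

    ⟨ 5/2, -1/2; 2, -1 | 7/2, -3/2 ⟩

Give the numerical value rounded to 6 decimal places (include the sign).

+0.308607  (= +√(2/21))

√[8·1!4!3!/9! · 2!3!1!3!2!5!] = √(384/7)
  +(−1)^0/∏(0,1,3,1,1,2)! = 1/12  (running 1/12)
  +(−1)^1/∏(1,0,2,0,2,3)! = -1/24  (running 1/24)
⟨..|..⟩ = √(384/7)·(1/24) = +0.308607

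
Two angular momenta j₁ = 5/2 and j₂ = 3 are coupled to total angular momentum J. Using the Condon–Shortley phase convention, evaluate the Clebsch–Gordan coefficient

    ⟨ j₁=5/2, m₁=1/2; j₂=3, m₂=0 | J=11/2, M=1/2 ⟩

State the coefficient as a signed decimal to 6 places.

j₁+j₂−J=0  J+j₁−j₂=5  J−j₁+j₂=6  j₁+j₂+J+1=12
(j₁±m₁, j₂±m₂, J±M) = (3,2,3,3,6,5)
P² = 6220800/77
sum k=0..0:
  [0] +1/432 = 1/432
S = 1/432
C² = P²·S² = 100/231 ; C = +0.657952

+√(100/231) = +0.657952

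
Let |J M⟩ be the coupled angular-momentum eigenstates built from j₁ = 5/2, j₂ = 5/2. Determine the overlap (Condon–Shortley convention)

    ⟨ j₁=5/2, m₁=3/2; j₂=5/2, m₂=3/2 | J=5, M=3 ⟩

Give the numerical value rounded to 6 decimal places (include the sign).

√[11·0!5!5!/11! · 4!1!4!1!8!2!] = √(184320)
  +(−1)^0/∏(0,0,1,4,4,1)! = 1/576  (running 1/576)
⟨..|..⟩ = √(184320)·(1/576) = +0.745356

+0.745356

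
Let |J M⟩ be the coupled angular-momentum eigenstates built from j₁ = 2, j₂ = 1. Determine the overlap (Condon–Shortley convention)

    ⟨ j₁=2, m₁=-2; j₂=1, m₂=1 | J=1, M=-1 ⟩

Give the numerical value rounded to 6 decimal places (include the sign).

+0.774597  (= +√(3/5))

j₁+j₂−J=2  J+j₁−j₂=2  J−j₁+j₂=0  j₁+j₂+J+1=5
(j₁±m₁, j₂±m₂, J±M) = (0,4,2,0,0,2)
P² = 48/5
sum k=2..2:
  [2] +1/4 = 1/4
S = 1/4
C² = P²·S² = 3/5 ; C = +0.774597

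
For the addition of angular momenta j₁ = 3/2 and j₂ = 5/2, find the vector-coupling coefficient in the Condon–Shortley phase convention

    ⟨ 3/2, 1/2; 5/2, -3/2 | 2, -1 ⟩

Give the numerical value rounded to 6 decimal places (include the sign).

+√(1/42) = +0.154303

√[5·2!1!3!/7! · 2!1!1!4!1!3!] = √(24/7)
  +(−1)^0/∏(0,2,1,1,0,2)! = 1/4  (running 1/4)
  +(−1)^1/∏(1,1,0,0,1,3)! = -1/6  (running 1/12)
⟨..|..⟩ = √(24/7)·(1/12) = +0.154303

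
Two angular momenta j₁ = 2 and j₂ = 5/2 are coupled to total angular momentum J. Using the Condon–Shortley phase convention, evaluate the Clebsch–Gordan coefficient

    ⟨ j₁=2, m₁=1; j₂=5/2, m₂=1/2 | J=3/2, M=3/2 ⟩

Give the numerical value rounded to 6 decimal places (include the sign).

-0.507093  (= −√(9/35))

j₁+j₂−J=3  J+j₁−j₂=1  J−j₁+j₂=2  j₁+j₂+J+1=7
(j₁±m₁, j₂±m₂, J±M) = (3,1,3,2,3,0)
P² = 144/35
sum k=1..1:
  [1] −1/4 = -1/4
S = -1/4
C² = P²·S² = 9/35 ; C = -0.507093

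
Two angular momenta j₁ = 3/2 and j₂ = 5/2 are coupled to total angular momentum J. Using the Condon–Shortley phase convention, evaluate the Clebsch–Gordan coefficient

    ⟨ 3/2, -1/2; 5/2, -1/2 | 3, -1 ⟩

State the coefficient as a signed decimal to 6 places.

−√(1/60) ≈ -0.129099

triangle: 1!·2!·4!/8! = 48/40320
(j±m)!: 1!·2!·2!·3!·2!·4! = 1152
prefactor² = (2J+1)·Δ·N² = 48/5
  k=0: +1/(0!·1!·2!·2!·0!·2!) = 1/8
  k=1: −1/(1!·0!·1!·1!·1!·3!) = -1/6
Σ = -1/24  ⇒  CG² = 48/5·(-1/24)² = 1/60
CG = −√(1/60) = -0.129099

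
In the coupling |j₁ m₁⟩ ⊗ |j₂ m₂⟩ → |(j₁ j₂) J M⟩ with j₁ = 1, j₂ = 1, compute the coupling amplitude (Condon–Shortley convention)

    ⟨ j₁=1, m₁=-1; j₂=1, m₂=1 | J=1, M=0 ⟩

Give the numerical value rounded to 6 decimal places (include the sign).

-0.707107  (= −√(1/2))

j₁+j₂−J=1  J+j₁−j₂=1  J−j₁+j₂=1  j₁+j₂+J+1=4
(j₁±m₁, j₂±m₂, J±M) = (0,2,2,0,1,1)
P² = 1/2
sum k=1..1:
  [1] −1/1 = -1
S = -1
C² = P²·S² = 1/2 ; C = -0.707107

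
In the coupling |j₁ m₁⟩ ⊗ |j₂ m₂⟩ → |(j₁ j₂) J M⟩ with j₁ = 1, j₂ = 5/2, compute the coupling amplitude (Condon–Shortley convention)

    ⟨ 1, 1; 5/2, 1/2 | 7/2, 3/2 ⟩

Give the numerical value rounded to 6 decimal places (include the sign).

j₁+j₂−J=0  J+j₁−j₂=2  J−j₁+j₂=5  j₁+j₂+J+1=8
(j₁±m₁, j₂±m₂, J±M) = (2,0,3,2,5,2)
P² = 1920/7
sum k=0..0:
  [0] +1/24 = 1/24
S = 1/24
C² = P²·S² = 10/21 ; C = +0.690066

+√(10/21) ≈ +0.690066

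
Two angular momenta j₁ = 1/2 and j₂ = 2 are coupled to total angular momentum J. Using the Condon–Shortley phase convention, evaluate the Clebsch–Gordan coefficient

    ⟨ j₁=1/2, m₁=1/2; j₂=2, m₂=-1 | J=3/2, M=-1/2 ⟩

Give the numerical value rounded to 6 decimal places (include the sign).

+√(3/5) ≈ +0.774597

√[4·1!0!3!/5! · 1!0!1!3!1!2!] = √(12/5)
  +(−1)^0/∏(0,1,0,1,0,2)! = 1/2  (running 1/2)
⟨..|..⟩ = √(12/5)·(1/2) = +0.774597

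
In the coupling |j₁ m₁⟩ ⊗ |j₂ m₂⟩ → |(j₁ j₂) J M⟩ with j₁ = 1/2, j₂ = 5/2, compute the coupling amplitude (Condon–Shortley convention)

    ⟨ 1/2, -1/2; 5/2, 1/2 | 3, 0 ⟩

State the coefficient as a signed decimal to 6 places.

+0.707107

√[7·0!1!5!/7! · 0!1!3!2!3!3!] = √(72)
  +(−1)^0/∏(0,0,1,3,0,2)! = 1/12  (running 1/12)
⟨..|..⟩ = √(72)·(1/12) = +0.707107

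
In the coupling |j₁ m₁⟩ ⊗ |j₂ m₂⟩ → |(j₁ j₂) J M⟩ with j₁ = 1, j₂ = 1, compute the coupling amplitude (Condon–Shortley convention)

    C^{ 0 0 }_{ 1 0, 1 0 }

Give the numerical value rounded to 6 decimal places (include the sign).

√[1·2!0!0!/3! · 1!1!1!1!0!0!] = √(1/3)
  +(−1)^1/∏(1,1,0,0,0,0)! = -1  (running -1)
⟨..|..⟩ = √(1/3)·(-1) = -0.577350

-0.577350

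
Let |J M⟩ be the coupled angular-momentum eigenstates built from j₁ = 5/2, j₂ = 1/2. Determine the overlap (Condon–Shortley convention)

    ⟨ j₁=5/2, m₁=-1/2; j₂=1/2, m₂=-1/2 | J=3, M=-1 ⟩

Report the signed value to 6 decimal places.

triangle: 0!×5!×1!/7! = 120/5040
(j±m)!: 2!×3!×0!×1!×2!×4! = 576
prefactor² = (2J+1)×Δ×N² = 96
  k=0: +1/(0!×0!×3!×0!×2!×1!) = 1/12
Σ = 1/12  ⇒  CG² = 96×1/12² = 2/3
CG = +√(2/3) = +0.816497

+√(2/3) = +0.816497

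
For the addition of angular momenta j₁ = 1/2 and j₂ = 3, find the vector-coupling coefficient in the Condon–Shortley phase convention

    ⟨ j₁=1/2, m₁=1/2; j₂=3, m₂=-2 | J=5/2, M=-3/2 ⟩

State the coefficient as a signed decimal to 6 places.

+0.845154  (= +√(5/7))

triangle: 1!·0!·5!/7! = 120/5040
(j±m)!: 1!·0!·1!·5!·1!·4! = 2880
prefactor² = (2J+1)·Δ·N² = 2880/7
  k=0: +1/(0!·1!·0!·1!·0!·4!) = 1/24
Σ = 1/24  ⇒  CG² = 2880/7·1/24² = 5/7
CG = +√(5/7) = +0.845154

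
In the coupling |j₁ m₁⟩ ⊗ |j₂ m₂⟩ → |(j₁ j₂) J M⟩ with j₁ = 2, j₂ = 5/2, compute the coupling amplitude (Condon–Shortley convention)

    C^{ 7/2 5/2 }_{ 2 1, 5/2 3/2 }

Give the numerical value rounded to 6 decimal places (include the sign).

-0.125988  (= −√(1/63))

j₁+j₂−J=1  J+j₁−j₂=3  J−j₁+j₂=4  j₁+j₂+J+1=9
(j₁±m₁, j₂±m₂, J±M) = (3,1,4,1,6,1)
P² = 2304/7
sum k=0..1:
  [0] +1/48 = 1/48
  [1] −1/36 = -1/36
S = -1/144
C² = P²·S² = 1/63 ; C = -0.125988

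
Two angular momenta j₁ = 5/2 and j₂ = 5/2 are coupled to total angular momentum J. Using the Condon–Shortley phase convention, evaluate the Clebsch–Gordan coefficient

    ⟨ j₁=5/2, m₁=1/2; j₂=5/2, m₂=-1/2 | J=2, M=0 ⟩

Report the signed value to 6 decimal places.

√[5·3!2!2!/8! · 3!2!2!3!2!2!] = √(12/7)
  +(−1)^0/∏(0,3,2,2,0,0)! = 1/24  (running 1/24)
  +(−1)^1/∏(1,2,1,1,1,1)! = -1/2  (running -11/24)
  +(−1)^2/∏(2,1,0,0,2,2)! = 1/8  (running -1/3)
⟨..|..⟩ = √(12/7)·(-1/3) = -0.436436

-0.436436  (= −√(4/21))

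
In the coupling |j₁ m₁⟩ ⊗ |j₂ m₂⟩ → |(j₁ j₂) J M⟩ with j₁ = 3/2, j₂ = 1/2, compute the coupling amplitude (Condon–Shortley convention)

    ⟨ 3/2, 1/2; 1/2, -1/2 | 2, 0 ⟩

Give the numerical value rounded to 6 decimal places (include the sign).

j₁+j₂−J=0  J+j₁−j₂=3  J−j₁+j₂=1  j₁+j₂+J+1=5
(j₁±m₁, j₂±m₂, J±M) = (2,1,0,1,2,2)
P² = 2
sum k=0..0:
  [0] +1/2 = 1/2
S = 1/2
C² = P²·S² = 1/2 ; C = +0.707107

+0.707107  (= +√(1/2))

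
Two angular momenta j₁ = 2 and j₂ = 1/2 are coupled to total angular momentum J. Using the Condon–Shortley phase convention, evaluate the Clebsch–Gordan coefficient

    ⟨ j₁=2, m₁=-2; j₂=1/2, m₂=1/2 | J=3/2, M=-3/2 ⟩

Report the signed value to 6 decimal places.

j₁+j₂−J=1  J+j₁−j₂=3  J−j₁+j₂=0  j₁+j₂+J+1=5
(j₁±m₁, j₂±m₂, J±M) = (0,4,1,0,0,3)
P² = 144/5
sum k=1..1:
  [1] −1/6 = -1/6
S = -1/6
C² = P²·S² = 4/5 ; C = -0.894427

−√(4/5) ≈ -0.894427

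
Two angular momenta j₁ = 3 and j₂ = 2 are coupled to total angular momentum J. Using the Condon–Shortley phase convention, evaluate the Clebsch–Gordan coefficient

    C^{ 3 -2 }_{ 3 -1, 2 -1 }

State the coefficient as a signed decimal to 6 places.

√[7·2!4!2!/9! · 2!4!1!3!1!5!] = √(64)
  +(−1)^0/∏(0,2,4,1,0,1)! = 1/48  (running 1/48)
  +(−1)^1/∏(1,1,3,0,1,2)! = -1/12  (running -1/16)
⟨..|..⟩ = √(64)·(-1/16) = -0.500000

-0.500000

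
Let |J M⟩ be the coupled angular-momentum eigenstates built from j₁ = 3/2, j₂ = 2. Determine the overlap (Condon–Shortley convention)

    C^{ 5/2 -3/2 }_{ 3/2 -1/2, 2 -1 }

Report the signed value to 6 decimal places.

+√(1/35) = +0.169031

√[6·1!2!3!/7! · 1!2!1!3!1!4!] = √(144/35)
  +(−1)^0/∏(0,1,2,1,0,2)! = 1/4  (running 1/4)
  +(−1)^1/∏(1,0,1,0,1,3)! = -1/6  (running 1/12)
⟨..|..⟩ = √(144/35)·(1/12) = +0.169031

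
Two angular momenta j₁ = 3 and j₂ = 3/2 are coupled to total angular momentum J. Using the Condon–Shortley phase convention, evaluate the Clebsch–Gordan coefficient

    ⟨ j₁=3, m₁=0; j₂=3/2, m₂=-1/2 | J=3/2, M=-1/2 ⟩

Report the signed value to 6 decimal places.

−√(9/35) ≈ -0.507093

triangle: 3!×3!×0!/7! = 36/5040
(j±m)!: 3!×3!×1!×2!×1!×2! = 144
prefactor² = (2J+1)×Δ×N² = 144/35
  k=1: −1/(1!×2!×2!×0!×1!×0!) = -1/4
Σ = -1/4  ⇒  CG² = 144/35×(-1/4)² = 9/35
CG = −√(9/35) = -0.507093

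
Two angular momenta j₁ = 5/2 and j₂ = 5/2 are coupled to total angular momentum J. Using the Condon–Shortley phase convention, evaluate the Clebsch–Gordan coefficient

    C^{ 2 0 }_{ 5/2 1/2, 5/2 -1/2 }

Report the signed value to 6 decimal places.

-0.436436  (= −√(4/21))

triangle: 3!·2!·2!/8! = 24/40320
(j±m)!: 3!·2!·2!·3!·2!·2! = 576
prefactor² = (2J+1)·Δ·N² = 12/7
  k=0: +1/(0!·3!·2!·2!·0!·0!) = 1/24
  k=1: −1/(1!·2!·1!·1!·1!·1!) = -1/2
  k=2: +1/(2!·1!·0!·0!·2!·2!) = 1/8
Σ = -1/3  ⇒  CG² = 12/7·(-1/3)² = 4/21
CG = −√(4/21) = -0.436436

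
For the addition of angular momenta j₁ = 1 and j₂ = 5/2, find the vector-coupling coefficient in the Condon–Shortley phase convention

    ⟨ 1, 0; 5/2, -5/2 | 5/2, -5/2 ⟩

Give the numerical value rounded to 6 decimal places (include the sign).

+0.845154

triangle: 1!×1!×4!/7! = 24/5040
(j±m)!: 1!×1!×0!×5!×0!×5! = 14400
prefactor² = (2J+1)×Δ×N² = 2880/7
  k=0: +1/(0!×1!×1!×0!×0!×4!) = 1/24
Σ = 1/24  ⇒  CG² = 2880/7×1/24² = 5/7
CG = +√(5/7) = +0.845154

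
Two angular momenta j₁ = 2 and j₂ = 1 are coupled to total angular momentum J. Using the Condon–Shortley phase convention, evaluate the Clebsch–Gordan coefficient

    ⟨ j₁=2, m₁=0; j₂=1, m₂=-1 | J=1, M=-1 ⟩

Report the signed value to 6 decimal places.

√[3·2!2!0!/5! · 2!2!0!2!0!2!] = √(8/5)
  +(−1)^0/∏(0,2,2,0,0,0)! = 1/4  (running 1/4)
⟨..|..⟩ = √(8/5)·(1/4) = +0.316228

+0.316228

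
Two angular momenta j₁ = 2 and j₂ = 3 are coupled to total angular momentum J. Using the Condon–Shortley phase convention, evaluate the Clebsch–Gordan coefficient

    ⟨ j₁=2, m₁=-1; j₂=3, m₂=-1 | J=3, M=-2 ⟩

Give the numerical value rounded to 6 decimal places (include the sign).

triangle: 2!·2!·4!/9! = 96/362880
(j±m)!: 1!·3!·2!·4!·1!·5! = 34560
prefactor² = (2J+1)·Δ·N² = 64
  k=1: −1/(1!·1!·2!·1!·0!·3!) = -1/12
  k=2: +1/(2!·0!·1!·0!·1!·4!) = 1/48
Σ = -1/16  ⇒  CG² = 64·(-1/16)² = 1/4
CG = −√(1/4) = -0.500000

-0.500000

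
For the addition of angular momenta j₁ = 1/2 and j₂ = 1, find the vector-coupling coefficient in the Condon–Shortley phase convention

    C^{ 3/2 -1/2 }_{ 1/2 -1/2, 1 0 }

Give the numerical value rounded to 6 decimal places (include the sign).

+√(2/3) = +0.816497

j₁+j₂−J=0  J+j₁−j₂=1  J−j₁+j₂=2  j₁+j₂+J+1=4
(j₁±m₁, j₂±m₂, J±M) = (0,1,1,1,1,2)
P² = 2/3
sum k=0..0:
  [0] +1/1 = 1
S = 1
C² = P²·S² = 2/3 ; C = +0.816497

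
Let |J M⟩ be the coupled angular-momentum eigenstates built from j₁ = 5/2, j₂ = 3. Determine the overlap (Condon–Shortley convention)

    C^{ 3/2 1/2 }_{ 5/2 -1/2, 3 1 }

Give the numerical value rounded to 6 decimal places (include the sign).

triangle: 4!*1!*2!/8! = 48/40320
(j±m)!: 2!*3!*4!*2!*2!*1! = 1152
prefactor² = (2J+1)*Δ*N² = 192/35
  k=2: +1/(2!*2!*1!*2!*0!*0!) = 1/8
  k=3: −1/(3!*1!*0!*1!*1!*1!) = -1/6
Σ = -1/24  ⇒  CG² = 192/35*(-1/24)² = 1/105
CG = −√(1/105) = -0.097590

−√(1/105) ≈ -0.097590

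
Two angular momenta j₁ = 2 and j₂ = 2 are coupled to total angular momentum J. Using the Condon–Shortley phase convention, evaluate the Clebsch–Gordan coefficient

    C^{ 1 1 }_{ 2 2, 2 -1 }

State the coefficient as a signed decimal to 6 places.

+0.447214  (= +√(1/5))

j₁+j₂−J=3  J+j₁−j₂=1  J−j₁+j₂=1  j₁+j₂+J+1=6
(j₁±m₁, j₂±m₂, J±M) = (4,0,1,3,2,0)
P² = 36/5
sum k=0..0:
  [0] +1/6 = 1/6
S = 1/6
C² = P²·S² = 1/5 ; C = +0.447214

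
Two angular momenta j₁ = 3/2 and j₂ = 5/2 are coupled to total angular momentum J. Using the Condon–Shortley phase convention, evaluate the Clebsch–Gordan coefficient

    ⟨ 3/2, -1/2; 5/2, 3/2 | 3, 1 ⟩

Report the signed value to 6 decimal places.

j₁+j₂−J=1  J+j₁−j₂=2  J−j₁+j₂=4  j₁+j₂+J+1=8
(j₁±m₁, j₂±m₂, J±M) = (1,2,4,1,4,2)
P² = 96/5
sum k=0..1:
  [0] +1/48 = 1/48
  [1] −1/6 = -1/6
S = -7/48
C² = P²·S² = 49/120 ; C = -0.639010

−√(49/120) = -0.639010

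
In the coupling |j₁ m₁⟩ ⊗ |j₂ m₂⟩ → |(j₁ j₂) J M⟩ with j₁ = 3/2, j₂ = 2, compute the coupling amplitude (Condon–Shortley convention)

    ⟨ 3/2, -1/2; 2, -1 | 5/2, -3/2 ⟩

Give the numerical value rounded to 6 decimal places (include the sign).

+0.169031  (= +√(1/35))

triangle: 1!*2!*3!/7! = 12/5040
(j±m)!: 1!*2!*1!*3!*1!*4! = 288
prefactor² = (2J+1)*Δ*N² = 144/35
  k=0: +1/(0!*1!*2!*1!*0!*2!) = 1/4
  k=1: −1/(1!*0!*1!*0!*1!*3!) = -1/6
Σ = 1/12  ⇒  CG² = 144/35*1/12² = 1/35
CG = +√(1/35) = +0.169031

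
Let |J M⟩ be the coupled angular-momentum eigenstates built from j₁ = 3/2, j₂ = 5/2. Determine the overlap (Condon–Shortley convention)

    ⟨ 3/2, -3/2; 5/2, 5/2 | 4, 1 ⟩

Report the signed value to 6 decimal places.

triangle: 0!×3!×5!/9! = 720/362880
(j±m)!: 0!×3!×5!×0!×5!×3! = 518400
prefactor² = (2J+1)×Δ×N² = 64800/7
  k=0: +1/(0!×0!×3!×5!×0!×0!) = 1/720
Σ = 1/720  ⇒  CG² = 64800/7×1/720² = 1/56
CG = +√(1/56) = +0.133631

+0.133631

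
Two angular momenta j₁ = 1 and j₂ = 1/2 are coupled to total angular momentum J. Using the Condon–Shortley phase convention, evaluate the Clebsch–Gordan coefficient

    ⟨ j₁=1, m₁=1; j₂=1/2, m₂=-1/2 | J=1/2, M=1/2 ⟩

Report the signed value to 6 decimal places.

√[2·1!1!0!/3! · 2!0!0!1!1!0!] = √(2/3)
  +(−1)^0/∏(0,1,0,0,1,0)! = 1  (running 1)
⟨..|..⟩ = √(2/3)·(1) = +0.816497

+√(2/3) = +0.816497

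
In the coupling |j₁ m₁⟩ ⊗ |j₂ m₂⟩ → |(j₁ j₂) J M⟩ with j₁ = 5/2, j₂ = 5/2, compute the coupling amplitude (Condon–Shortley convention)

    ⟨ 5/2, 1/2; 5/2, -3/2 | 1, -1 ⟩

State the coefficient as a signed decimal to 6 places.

j₁+j₂−J=4  J+j₁−j₂=1  J−j₁+j₂=1  j₁+j₂+J+1=7
(j₁±m₁, j₂±m₂, J±M) = (3,2,1,4,0,2)
P² = 288/35
sum k=1..1:
  [1] −1/6 = -1/6
S = -1/6
C² = P²·S² = 8/35 ; C = -0.478091

-0.478091  (= −√(8/35))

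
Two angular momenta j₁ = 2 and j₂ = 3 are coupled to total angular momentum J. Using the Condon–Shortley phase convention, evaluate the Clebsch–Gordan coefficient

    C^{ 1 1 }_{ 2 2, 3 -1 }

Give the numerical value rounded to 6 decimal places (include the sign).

√[3·4!0!2!/7! · 4!0!2!4!2!0!] = √(2304/35)
  +(−1)^0/∏(0,4,0,2,0,0)! = 1/48  (running 1/48)
⟨..|..⟩ = √(2304/35)·(1/48) = +0.169031

+0.169031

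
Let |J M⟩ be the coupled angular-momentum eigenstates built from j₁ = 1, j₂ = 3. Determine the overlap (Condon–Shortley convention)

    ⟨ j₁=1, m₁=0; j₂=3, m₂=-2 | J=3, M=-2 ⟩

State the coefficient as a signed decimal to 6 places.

j₁+j₂−J=1  J+j₁−j₂=1  J−j₁+j₂=5  j₁+j₂+J+1=8
(j₁±m₁, j₂±m₂, J±M) = (1,1,1,5,1,5)
P² = 300
sum k=0..1:
  [0] +1/24 = 1/24
  [1] −1/120 = -1/120
S = 1/30
C² = P²·S² = 1/3 ; C = +0.577350

+√(1/3) = +0.577350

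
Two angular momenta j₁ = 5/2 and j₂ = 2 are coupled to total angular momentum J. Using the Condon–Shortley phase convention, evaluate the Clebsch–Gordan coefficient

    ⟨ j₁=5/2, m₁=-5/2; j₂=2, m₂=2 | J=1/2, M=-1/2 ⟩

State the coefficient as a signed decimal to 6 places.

√[2·4!1!0!/6! · 0!5!4!0!0!1!] = √(192)
  +(−1)^4/∏(4,0,1,0,0,0)! = 1/24  (running 1/24)
⟨..|..⟩ = √(192)·(1/24) = +0.577350

+√(1/3) = +0.577350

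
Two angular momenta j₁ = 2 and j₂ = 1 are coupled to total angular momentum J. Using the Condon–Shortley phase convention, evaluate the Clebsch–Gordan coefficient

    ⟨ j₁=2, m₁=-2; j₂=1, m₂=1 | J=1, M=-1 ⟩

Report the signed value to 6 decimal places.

+0.774597  (= +√(3/5))

j₁+j₂−J=2  J+j₁−j₂=2  J−j₁+j₂=0  j₁+j₂+J+1=5
(j₁±m₁, j₂±m₂, J±M) = (0,4,2,0,0,2)
P² = 48/5
sum k=2..2:
  [2] +1/4 = 1/4
S = 1/4
C² = P²·S² = 3/5 ; C = +0.774597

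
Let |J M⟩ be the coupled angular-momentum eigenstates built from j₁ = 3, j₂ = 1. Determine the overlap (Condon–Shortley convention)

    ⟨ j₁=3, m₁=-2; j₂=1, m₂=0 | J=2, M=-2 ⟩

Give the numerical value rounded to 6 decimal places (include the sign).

√[5·2!4!0!/7! · 1!5!1!1!0!4!] = √(960/7)
  +(−1)^1/∏(1,1,4,0,0,0)! = -1/24  (running -1/24)
⟨..|..⟩ = √(960/7)·(-1/24) = -0.487950

−√(5/21) ≈ -0.487950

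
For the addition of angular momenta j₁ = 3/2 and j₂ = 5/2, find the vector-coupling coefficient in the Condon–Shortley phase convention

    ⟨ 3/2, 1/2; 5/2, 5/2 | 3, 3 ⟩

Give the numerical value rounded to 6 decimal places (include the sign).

triangle: 1!×2!×4!/8! = 48/40320
(j±m)!: 2!×1!×5!×0!×6!×0! = 172800
prefactor² = (2J+1)×Δ×N² = 1440
  k=1: −1/(1!×0!×0!×4!×2!×0!) = -1/48
Σ = -1/48  ⇒  CG² = 1440×(-1/48)² = 5/8
CG = −√(5/8) = -0.790569

−√(5/8) = -0.790569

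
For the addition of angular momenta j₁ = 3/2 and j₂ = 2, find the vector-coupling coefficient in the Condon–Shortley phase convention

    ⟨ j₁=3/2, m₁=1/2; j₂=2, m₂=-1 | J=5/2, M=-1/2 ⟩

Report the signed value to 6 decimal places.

j₁+j₂−J=1  J+j₁−j₂=2  J−j₁+j₂=3  j₁+j₂+J+1=7
(j₁±m₁, j₂±m₂, J±M) = (2,1,1,3,2,3)
P² = 72/35
sum k=0..1:
  [0] +1/2 = 1/2
  [1] −1/12 = -1/12
S = 5/12
C² = P²·S² = 5/14 ; C = +0.597614

+√(5/14) ≈ +0.597614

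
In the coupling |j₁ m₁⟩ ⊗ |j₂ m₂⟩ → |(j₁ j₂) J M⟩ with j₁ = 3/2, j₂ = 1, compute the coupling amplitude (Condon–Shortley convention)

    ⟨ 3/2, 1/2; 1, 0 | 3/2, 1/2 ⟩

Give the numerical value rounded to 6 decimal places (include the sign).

j₁+j₂−J=1  J+j₁−j₂=2  J−j₁+j₂=1  j₁+j₂+J+1=5
(j₁±m₁, j₂±m₂, J±M) = (2,1,1,1,2,1)
P² = 4/15
sum k=0..1:
  [0] +1/1 = 1
  [1] −1/2 = -1/2
S = 1/2
C² = P²·S² = 1/15 ; C = +0.258199

+√(1/15) ≈ +0.258199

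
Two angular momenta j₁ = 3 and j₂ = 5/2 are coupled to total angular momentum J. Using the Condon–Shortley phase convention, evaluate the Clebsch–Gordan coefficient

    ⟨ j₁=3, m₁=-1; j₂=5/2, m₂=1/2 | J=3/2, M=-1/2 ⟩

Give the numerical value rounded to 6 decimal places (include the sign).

√[4·4!2!1!/8! · 2!4!3!2!1!2!] = √(192/35)
  +(−1)^2/∏(2,2,2,1,0,0)! = 1/8  (running 1/8)
  +(−1)^3/∏(3,1,1,0,1,1)! = -1/6  (running -1/24)
⟨..|..⟩ = √(192/35)·(-1/24) = -0.097590

-0.097590  (= −√(1/105))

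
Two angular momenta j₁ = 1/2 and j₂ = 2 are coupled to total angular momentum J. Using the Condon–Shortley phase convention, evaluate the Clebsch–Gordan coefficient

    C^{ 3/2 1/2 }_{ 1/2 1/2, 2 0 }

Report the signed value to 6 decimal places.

+0.632456  (= +√(2/5))

√[4·1!0!3!/5! · 1!0!2!2!2!1!] = √(8/5)
  +(−1)^0/∏(0,1,0,2,0,1)! = 1/2  (running 1/2)
⟨..|..⟩ = √(8/5)·(1/2) = +0.632456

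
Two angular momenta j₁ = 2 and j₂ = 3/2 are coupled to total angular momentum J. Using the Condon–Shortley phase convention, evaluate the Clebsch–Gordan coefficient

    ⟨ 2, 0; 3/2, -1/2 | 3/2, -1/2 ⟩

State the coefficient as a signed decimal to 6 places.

−√(1/5) ≈ -0.447214

triangle: 2!*2!*1!/6! = 4/720
(j±m)!: 2!*2!*1!*2!*1!*2! = 16
prefactor² = (2J+1)*Δ*N² = 16/45
  k=0: +1/(0!*2!*2!*1!*0!*0!) = 1/4
  k=1: −1/(1!*1!*1!*0!*1!*1!) = -1
Σ = -3/4  ⇒  CG² = 16/45*(-3/4)² = 1/5
CG = −√(1/5) = -0.447214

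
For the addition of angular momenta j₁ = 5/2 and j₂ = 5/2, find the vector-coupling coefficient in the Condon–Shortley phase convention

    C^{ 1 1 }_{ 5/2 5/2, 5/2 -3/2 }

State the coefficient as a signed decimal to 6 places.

+0.377964  (= +√(1/7))

j₁+j₂−J=4  J+j₁−j₂=1  J−j₁+j₂=1  j₁+j₂+J+1=7
(j₁±m₁, j₂±m₂, J±M) = (5,0,1,4,2,0)
P² = 576/7
sum k=0..0:
  [0] +1/24 = 1/24
S = 1/24
C² = P²·S² = 1/7 ; C = +0.377964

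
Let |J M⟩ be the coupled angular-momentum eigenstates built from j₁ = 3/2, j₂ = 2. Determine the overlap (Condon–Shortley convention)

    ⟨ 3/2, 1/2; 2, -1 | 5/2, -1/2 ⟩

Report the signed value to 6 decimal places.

+√(5/14) = +0.597614

√[6·1!2!3!/7! · 2!1!1!3!2!3!] = √(72/35)
  +(−1)^0/∏(0,1,1,1,1,2)! = 1/2  (running 1/2)
  +(−1)^1/∏(1,0,0,0,2,3)! = -1/12  (running 5/12)
⟨..|..⟩ = √(72/35)·(5/12) = +0.597614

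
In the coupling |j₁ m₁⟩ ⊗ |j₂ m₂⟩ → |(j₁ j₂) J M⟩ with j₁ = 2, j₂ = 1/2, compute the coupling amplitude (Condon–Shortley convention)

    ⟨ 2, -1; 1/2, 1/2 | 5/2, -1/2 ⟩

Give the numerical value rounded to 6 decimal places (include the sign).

j₁+j₂−J=0  J+j₁−j₂=4  J−j₁+j₂=1  j₁+j₂+J+1=6
(j₁±m₁, j₂±m₂, J±M) = (1,3,1,0,2,3)
P² = 72/5
sum k=0..0:
  [0] +1/6 = 1/6
S = 1/6
C² = P²·S² = 2/5 ; C = +0.632456

+√(2/5) = +0.632456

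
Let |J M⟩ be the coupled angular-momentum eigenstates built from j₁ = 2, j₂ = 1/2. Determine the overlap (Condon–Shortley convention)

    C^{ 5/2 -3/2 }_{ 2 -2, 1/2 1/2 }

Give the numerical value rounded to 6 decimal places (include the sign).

j₁+j₂−J=0  J+j₁−j₂=4  J−j₁+j₂=1  j₁+j₂+J+1=6
(j₁±m₁, j₂±m₂, J±M) = (0,4,1,0,1,4)
P² = 576/5
sum k=0..0:
  [0] +1/24 = 1/24
S = 1/24
C² = P²·S² = 1/5 ; C = +0.447214

+0.447214  (= +√(1/5))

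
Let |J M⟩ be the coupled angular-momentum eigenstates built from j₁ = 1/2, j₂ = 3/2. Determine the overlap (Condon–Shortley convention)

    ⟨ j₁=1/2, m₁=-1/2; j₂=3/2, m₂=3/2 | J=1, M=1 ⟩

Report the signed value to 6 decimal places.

j₁+j₂−J=1  J+j₁−j₂=0  J−j₁+j₂=2  j₁+j₂+J+1=4
(j₁±m₁, j₂±m₂, J±M) = (0,1,3,0,2,0)
P² = 3
sum k=1..1:
  [1] −1/2 = -1/2
S = -1/2
C² = P²·S² = 3/4 ; C = -0.866025

−√(3/4) ≈ -0.866025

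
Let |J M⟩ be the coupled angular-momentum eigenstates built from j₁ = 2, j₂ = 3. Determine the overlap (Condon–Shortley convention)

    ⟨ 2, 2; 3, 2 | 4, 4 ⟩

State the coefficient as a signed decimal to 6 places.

+√(2/5) ≈ +0.632456

√[9·1!3!5!/10! · 4!0!5!1!8!0!] = √(207360)
  +(−1)^0/∏(0,1,0,5,3,0)! = 1/720  (running 1/720)
⟨..|..⟩ = √(207360)·(1/720) = +0.632456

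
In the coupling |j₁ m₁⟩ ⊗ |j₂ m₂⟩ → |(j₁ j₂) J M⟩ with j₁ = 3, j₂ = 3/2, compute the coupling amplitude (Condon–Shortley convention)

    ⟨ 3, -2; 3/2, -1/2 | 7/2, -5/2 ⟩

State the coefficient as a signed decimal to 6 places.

-0.377964

triangle: 1!×5!×2!/9! = 240/362880
(j±m)!: 1!×5!×1!×2!×1!×6! = 172800
prefactor² = (2J+1)×Δ×N² = 6400/7
  k=0: +1/(0!×1!×5!×1!×0!×1!) = 1/120
  k=1: −1/(1!×0!×4!×0!×1!×2!) = -1/48
Σ = -1/80  ⇒  CG² = 6400/7×(-1/80)² = 1/7
CG = −√(1/7) = -0.377964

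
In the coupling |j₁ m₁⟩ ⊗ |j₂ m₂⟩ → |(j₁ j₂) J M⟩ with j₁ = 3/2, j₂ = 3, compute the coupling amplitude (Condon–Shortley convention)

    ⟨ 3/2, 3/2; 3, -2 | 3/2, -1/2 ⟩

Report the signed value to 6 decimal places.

+0.534522

j₁+j₂−J=3  J+j₁−j₂=0  J−j₁+j₂=3  j₁+j₂+J+1=7
(j₁±m₁, j₂±m₂, J±M) = (3,0,1,5,1,2)
P² = 288/7
sum k=0..0:
  [0] +1/12 = 1/12
S = 1/12
C² = P²·S² = 2/7 ; C = +0.534522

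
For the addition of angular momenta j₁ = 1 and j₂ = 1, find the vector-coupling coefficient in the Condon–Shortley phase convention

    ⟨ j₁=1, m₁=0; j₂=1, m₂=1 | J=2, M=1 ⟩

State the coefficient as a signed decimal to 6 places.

j₁+j₂−J=0  J+j₁−j₂=2  J−j₁+j₂=2  j₁+j₂+J+1=5
(j₁±m₁, j₂±m₂, J±M) = (1,1,2,0,3,1)
P² = 2
sum k=0..0:
  [0] +1/2 = 1/2
S = 1/2
C² = P²·S² = 1/2 ; C = +0.707107

+√(1/2) ≈ +0.707107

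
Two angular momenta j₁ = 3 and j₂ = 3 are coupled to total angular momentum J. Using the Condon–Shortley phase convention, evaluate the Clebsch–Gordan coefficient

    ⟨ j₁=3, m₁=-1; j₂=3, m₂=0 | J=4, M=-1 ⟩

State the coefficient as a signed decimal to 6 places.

−√(15/154) = -0.312094

j₁+j₂−J=2  J+j₁−j₂=4  J−j₁+j₂=4  j₁+j₂+J+1=11
(j₁±m₁, j₂±m₂, J±M) = (2,4,3,3,3,5)
P² = 124416/385
sum k=0..2:
  [0] +1/288 = 1/288
  [1] −1/24 = -1/24
  [2] +1/48 = 1/48
S = -5/288
C² = P²·S² = 15/154 ; C = -0.312094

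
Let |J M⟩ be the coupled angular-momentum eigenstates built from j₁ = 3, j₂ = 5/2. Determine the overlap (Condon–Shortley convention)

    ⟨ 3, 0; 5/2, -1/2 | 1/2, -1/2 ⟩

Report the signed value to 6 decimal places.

√[2·5!1!0!/7! · 3!3!2!3!0!1!] = √(144/7)
  +(−1)^2/∏(2,3,1,0,0,0)! = 1/12  (running 1/12)
⟨..|..⟩ = √(144/7)·(1/12) = +0.377964

+0.377964  (= +√(1/7))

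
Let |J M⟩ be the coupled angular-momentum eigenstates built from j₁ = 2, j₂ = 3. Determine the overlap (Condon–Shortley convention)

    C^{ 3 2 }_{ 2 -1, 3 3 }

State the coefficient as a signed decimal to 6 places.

j₁+j₂−J=2  J+j₁−j₂=2  J−j₁+j₂=4  j₁+j₂+J+1=9
(j₁±m₁, j₂±m₂, J±M) = (1,3,6,0,5,1)
P² = 960
sum k=2..2:
  [2] +1/48 = 1/48
S = 1/48
C² = P²·S² = 5/12 ; C = +0.645497

+√(5/12) ≈ +0.645497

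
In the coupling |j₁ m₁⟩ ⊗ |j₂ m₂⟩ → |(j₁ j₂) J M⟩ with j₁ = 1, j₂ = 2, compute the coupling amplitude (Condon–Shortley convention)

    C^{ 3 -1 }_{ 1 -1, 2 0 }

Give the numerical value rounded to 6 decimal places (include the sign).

+√(2/5) = +0.632456

j₁+j₂−J=0  J+j₁−j₂=2  J−j₁+j₂=4  j₁+j₂+J+1=7
(j₁±m₁, j₂±m₂, J±M) = (0,2,2,2,2,4)
P² = 128/5
sum k=0..0:
  [0] +1/8 = 1/8
S = 1/8
C² = P²·S² = 2/5 ; C = +0.632456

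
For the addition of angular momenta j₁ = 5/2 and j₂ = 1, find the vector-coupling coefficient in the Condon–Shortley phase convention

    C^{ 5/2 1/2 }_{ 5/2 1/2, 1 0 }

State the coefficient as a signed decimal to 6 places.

triangle: 1!×4!×1!/7! = 24/5040
(j±m)!: 3!×2!×1!×1!×3!×2! = 144
prefactor² = (2J+1)×Δ×N² = 144/35
  k=0: +1/(0!×1!×2!×1!×2!×0!) = 1/4
  k=1: −1/(1!×0!×1!×0!×3!×1!) = -1/6
Σ = 1/12  ⇒  CG² = 144/35×1/12² = 1/35
CG = +√(1/35) = +0.169031

+0.169031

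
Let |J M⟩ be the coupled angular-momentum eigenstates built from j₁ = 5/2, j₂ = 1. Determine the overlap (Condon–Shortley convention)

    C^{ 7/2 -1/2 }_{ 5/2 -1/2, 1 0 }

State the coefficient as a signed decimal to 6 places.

√[8·0!5!2!/8! · 2!3!1!1!3!4!] = √(576/7)
  +(−1)^0/∏(0,0,3,1,2,1)! = 1/12  (running 1/12)
⟨..|..⟩ = √(576/7)·(1/12) = +0.755929

+0.755929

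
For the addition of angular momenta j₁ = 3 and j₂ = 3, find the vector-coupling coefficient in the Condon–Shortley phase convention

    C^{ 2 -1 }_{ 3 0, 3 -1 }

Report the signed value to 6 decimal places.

+√(1/42) = +0.154303

triangle: 4!*2!*2!/9! = 96/362880
(j±m)!: 3!*3!*2!*4!*1!*3! = 10368
prefactor² = (2J+1)*Δ*N² = 96/7
  k=1: −1/(1!*3!*2!*1!*0!*1!) = -1/12
  k=2: +1/(2!*2!*1!*0!*1!*2!) = 1/8
Σ = 1/24  ⇒  CG² = 96/7*1/24² = 1/42
CG = +√(1/42) = +0.154303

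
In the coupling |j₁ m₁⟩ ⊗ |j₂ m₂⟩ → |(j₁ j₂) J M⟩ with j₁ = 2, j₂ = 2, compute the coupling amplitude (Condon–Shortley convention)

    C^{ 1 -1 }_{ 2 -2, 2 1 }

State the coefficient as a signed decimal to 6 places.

j₁+j₂−J=3  J+j₁−j₂=1  J−j₁+j₂=1  j₁+j₂+J+1=6
(j₁±m₁, j₂±m₂, J±M) = (0,4,3,1,0,2)
P² = 36/5
sum k=3..3:
  [3] −1/6 = -1/6
S = -1/6
C² = P²·S² = 1/5 ; C = -0.447214

-0.447214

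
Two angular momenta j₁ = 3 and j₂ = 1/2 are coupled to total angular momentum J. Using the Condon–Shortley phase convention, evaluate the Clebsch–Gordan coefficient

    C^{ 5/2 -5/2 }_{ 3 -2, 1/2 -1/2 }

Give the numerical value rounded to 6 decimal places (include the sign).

+√(1/7) ≈ +0.377964

√[6·1!5!0!/7! · 1!5!0!1!0!5!] = √(14400/7)
  +(−1)^0/∏(0,1,5,0,0,0)! = 1/120  (running 1/120)
⟨..|..⟩ = √(14400/7)·(1/120) = +0.377964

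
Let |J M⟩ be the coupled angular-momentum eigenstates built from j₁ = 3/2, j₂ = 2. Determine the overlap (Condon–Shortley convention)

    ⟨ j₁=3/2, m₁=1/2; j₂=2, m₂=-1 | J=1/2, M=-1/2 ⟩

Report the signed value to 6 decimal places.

triangle: 3!·0!·1!/5! = 6/120
(j±m)!: 2!·1!·1!·3!·0!·1! = 12
prefactor² = (2J+1)·Δ·N² = 6/5
  k=1: −1/(1!·2!·0!·0!·0!·1!) = -1/2
Σ = -1/2  ⇒  CG² = 6/5·(-1/2)² = 3/10
CG = −√(3/10) = -0.547723

−√(3/10) = -0.547723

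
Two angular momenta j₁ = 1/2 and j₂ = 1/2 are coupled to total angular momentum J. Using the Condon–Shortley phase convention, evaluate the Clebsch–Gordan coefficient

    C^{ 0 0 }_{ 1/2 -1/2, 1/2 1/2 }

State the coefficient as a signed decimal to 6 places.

−√(1/2) = -0.707107

j₁+j₂−J=1  J+j₁−j₂=0  J−j₁+j₂=0  j₁+j₂+J+1=2
(j₁±m₁, j₂±m₂, J±M) = (0,1,1,0,0,0)
P² = 1/2
sum k=1..1:
  [1] −1/1 = -1
S = -1
C² = P²·S² = 1/2 ; C = -0.707107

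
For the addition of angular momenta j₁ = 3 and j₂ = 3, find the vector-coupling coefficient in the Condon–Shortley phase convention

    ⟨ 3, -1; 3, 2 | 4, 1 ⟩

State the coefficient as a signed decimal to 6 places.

+√(16/77) = +0.455842

√[9·2!4!4!/11! · 2!4!5!1!5!3!] = √(82944/77)
  +(−1)^1/∏(1,1,3,4,1,0)! = -1/144  (running -1/144)
  +(−1)^2/∏(2,0,2,3,2,1)! = 1/48  (running 1/72)
⟨..|..⟩ = √(82944/77)·(1/72) = +0.455842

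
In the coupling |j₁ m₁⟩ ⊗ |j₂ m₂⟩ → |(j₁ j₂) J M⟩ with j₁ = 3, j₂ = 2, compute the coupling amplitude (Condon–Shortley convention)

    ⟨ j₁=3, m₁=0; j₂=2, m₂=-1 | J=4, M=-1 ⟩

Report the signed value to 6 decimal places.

j₁+j₂−J=1  J+j₁−j₂=5  J−j₁+j₂=3  j₁+j₂+J+1=10
(j₁±m₁, j₂±m₂, J±M) = (3,3,1,3,3,5)
P² = 1944/7
sum k=0..1:
  [0] +1/24 = 1/24
  [1] −1/72 = -1/72
S = 1/36
C² = P²·S² = 3/14 ; C = +0.462910

+√(3/14) = +0.462910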